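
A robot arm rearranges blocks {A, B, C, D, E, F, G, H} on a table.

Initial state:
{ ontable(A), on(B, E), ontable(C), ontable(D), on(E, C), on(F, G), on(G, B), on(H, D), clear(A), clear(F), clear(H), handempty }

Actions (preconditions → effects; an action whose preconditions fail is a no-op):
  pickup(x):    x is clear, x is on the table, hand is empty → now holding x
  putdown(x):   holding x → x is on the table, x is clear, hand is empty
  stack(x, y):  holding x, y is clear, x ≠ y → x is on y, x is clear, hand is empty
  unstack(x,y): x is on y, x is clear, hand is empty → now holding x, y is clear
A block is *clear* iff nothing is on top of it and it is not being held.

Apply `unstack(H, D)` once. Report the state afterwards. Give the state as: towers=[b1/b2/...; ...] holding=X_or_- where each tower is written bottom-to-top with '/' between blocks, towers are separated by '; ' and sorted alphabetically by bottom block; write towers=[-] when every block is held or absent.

before: towers=[A; C/E/B/G/F; D/H] holding=-
pre[unstack(H, D)]: on(H,D) yes, clear(H) yes, handempty yes
all met → apply unstack(H, D)
after:  towers=[A; C/E/B/G/F; D] holding=H

towers=[A; C/E/B/G/F; D] holding=H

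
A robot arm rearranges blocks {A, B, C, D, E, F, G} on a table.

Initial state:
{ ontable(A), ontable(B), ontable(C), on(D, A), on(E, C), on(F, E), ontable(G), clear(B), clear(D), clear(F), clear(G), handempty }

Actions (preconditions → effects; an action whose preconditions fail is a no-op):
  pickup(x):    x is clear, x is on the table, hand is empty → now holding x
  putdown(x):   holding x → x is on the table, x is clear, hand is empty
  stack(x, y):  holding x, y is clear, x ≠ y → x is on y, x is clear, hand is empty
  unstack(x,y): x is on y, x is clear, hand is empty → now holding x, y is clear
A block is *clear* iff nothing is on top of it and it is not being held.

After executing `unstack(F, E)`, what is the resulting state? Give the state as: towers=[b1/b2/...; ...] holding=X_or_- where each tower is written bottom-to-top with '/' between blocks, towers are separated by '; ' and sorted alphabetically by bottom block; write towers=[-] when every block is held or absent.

towers=[A/D; B; C/E; G] holding=F

before: towers=[A/D; B; C/E/F; G] holding=-
pre[unstack(F, E)]: on(F,E) ok, clear(F) ok, handempty ok
all met → apply unstack(F, E)
after:  towers=[A/D; B; C/E; G] holding=F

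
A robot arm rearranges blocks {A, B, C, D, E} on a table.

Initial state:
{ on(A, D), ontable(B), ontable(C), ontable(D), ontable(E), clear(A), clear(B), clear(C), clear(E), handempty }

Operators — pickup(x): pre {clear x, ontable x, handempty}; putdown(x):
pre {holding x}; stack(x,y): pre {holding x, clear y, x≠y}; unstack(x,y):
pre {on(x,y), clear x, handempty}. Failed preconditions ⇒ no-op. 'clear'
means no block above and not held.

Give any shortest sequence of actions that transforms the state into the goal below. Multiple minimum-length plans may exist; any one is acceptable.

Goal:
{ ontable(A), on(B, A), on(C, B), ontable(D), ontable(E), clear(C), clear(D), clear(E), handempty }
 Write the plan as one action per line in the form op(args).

step 1 (unstack(A, D)): towers=[B; C; D; E] holding=A
step 2 (putdown(A)): towers=[A; B; C; D; E] holding=-
step 3 (pickup(B)): towers=[A; C; D; E] holding=B
step 4 (stack(B, A)): towers=[A/B; C; D; E] holding=-
step 5 (pickup(C)): towers=[A/B; D; E] holding=C
step 6 (stack(C, B)): towers=[A/B/C; D; E] holding=-
goal check: towers=[A/B/C; D; E] holding=- — reached (length 6, optimal by BFS)

unstack(A, D)
putdown(A)
pickup(B)
stack(B, A)
pickup(C)
stack(C, B)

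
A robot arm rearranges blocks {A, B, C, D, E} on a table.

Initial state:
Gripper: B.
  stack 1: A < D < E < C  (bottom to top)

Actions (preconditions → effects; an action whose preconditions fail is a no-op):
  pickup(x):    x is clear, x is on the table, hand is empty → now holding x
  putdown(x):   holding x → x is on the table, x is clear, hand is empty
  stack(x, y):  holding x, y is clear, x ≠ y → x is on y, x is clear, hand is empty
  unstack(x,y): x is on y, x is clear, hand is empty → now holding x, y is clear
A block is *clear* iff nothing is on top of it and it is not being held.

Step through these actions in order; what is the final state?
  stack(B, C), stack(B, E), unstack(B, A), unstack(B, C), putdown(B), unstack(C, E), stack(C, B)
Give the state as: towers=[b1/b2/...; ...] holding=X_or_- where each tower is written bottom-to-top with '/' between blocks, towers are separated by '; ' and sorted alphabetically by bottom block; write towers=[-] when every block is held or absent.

step 1 (stack(B, C)): towers=[A/D/E/C/B] holding=-
step 2 (stack(B, E)) [no-op]: towers=[A/D/E/C/B] holding=-
step 3 (unstack(B, A)) [no-op]: towers=[A/D/E/C/B] holding=-
step 4 (unstack(B, C)): towers=[A/D/E/C] holding=B
step 5 (putdown(B)): towers=[A/D/E/C; B] holding=-
step 6 (unstack(C, E)): towers=[A/D/E; B] holding=C
step 7 (stack(C, B)): towers=[A/D/E; B/C] holding=-

towers=[A/D/E; B/C] holding=-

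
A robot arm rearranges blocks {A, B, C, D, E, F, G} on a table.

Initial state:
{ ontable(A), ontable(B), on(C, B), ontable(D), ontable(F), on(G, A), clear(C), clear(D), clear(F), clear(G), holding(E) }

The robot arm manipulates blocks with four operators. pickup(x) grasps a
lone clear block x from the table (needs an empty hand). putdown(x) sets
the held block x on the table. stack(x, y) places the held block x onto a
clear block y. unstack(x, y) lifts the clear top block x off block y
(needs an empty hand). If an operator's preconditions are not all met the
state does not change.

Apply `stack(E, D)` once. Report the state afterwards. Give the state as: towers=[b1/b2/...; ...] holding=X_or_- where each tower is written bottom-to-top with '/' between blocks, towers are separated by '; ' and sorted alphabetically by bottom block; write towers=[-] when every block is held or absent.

before: towers=[A/G; B/C; D; F] holding=E
pre[stack(E, D)]: holding(E) ok, clear(D) ok, E≠D ok
all met → apply stack(E, D)
after:  towers=[A/G; B/C; D/E; F] holding=-

towers=[A/G; B/C; D/E; F] holding=-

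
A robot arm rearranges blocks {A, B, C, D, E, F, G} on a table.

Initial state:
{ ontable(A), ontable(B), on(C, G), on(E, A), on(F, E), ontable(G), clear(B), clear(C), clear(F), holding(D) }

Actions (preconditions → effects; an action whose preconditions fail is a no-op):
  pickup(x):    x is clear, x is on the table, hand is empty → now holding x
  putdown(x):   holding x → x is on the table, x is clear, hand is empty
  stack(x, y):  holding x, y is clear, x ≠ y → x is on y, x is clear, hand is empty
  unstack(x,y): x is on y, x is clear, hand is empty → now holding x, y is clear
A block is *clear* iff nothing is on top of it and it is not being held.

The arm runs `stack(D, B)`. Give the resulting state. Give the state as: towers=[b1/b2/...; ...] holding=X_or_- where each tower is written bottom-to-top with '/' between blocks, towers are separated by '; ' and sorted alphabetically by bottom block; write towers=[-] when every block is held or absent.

towers=[A/E/F; B/D; G/C] holding=-

before: towers=[A/E/F; B; G/C] holding=D
pre[stack(D, B)]: holding(D) ok, clear(B) ok, D≠B ok
all met → apply stack(D, B)
after:  towers=[A/E/F; B/D; G/C] holding=-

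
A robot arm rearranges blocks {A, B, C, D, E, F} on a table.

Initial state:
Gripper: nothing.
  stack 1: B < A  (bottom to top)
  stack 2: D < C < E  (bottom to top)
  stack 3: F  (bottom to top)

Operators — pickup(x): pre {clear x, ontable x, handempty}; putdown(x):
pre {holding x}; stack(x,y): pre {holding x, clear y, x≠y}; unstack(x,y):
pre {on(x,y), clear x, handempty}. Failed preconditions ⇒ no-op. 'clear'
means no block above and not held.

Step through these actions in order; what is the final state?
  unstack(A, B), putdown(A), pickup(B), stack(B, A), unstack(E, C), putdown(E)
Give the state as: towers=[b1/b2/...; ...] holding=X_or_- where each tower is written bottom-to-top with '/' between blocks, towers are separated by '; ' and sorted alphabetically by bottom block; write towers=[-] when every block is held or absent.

towers=[A/B; D/C; E; F] holding=-

step 1 (unstack(A, B)): towers=[B; D/C/E; F] holding=A
step 2 (putdown(A)): towers=[A; B; D/C/E; F] holding=-
step 3 (pickup(B)): towers=[A; D/C/E; F] holding=B
step 4 (stack(B, A)): towers=[A/B; D/C/E; F] holding=-
step 5 (unstack(E, C)): towers=[A/B; D/C; F] holding=E
step 6 (putdown(E)): towers=[A/B; D/C; E; F] holding=-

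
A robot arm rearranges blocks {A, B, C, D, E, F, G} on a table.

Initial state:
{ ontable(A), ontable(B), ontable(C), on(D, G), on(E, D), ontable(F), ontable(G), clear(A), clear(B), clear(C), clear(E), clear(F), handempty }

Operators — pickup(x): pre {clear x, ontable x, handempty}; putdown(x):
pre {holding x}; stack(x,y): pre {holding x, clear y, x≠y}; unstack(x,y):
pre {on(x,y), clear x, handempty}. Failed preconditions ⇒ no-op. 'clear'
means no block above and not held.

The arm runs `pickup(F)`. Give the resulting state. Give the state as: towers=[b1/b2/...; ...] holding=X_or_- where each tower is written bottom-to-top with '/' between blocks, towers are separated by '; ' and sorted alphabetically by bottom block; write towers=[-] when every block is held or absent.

before: towers=[A; B; C; F; G/D/E] holding=-
pre[pickup(F)]: clear(F) yes, ontable(F) yes, handempty yes
all met → apply pickup(F)
after:  towers=[A; B; C; G/D/E] holding=F

towers=[A; B; C; G/D/E] holding=F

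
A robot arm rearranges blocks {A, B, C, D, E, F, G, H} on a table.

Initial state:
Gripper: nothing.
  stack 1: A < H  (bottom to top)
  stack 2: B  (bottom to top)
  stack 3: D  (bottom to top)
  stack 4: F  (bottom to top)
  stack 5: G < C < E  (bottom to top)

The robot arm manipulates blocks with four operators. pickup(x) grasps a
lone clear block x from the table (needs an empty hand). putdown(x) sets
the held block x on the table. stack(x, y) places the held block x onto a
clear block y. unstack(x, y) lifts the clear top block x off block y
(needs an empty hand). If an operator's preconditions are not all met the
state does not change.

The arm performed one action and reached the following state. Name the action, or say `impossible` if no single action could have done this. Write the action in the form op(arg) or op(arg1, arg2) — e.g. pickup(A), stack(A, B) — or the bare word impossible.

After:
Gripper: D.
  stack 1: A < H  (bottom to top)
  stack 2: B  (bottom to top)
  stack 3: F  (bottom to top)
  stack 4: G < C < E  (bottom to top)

pickup(D)

target: towers=[A/H; B; F; G/C/E] holding=D
     unstack(E, C) → towers=[A/H; B; D; F; G/C] holding=E
     unstack(H, A) → towers=[A; B; D; F; G/C/E] holding=H
         pickup(B) → towers=[A/H; D; F; G/C/E] holding=B
         pickup(F) → towers=[A/H; B; D; G/C/E] holding=F
         pickup(D) → towers=[A/H; B; F; G/C/E] holding=D  ← match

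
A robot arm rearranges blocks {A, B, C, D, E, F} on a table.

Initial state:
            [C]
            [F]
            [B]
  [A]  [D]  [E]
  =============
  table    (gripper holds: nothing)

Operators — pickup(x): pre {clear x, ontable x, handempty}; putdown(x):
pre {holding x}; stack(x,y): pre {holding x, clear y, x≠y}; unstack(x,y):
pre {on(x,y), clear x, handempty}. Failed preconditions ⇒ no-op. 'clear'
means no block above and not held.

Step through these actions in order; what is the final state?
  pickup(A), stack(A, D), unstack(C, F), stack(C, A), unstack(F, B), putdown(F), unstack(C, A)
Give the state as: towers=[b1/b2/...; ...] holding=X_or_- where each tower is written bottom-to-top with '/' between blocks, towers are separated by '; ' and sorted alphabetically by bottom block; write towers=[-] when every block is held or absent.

step 1 (pickup(A)): towers=[D; E/B/F/C] holding=A
step 2 (stack(A, D)): towers=[D/A; E/B/F/C] holding=-
step 3 (unstack(C, F)): towers=[D/A; E/B/F] holding=C
step 4 (stack(C, A)): towers=[D/A/C; E/B/F] holding=-
step 5 (unstack(F, B)): towers=[D/A/C; E/B] holding=F
step 6 (putdown(F)): towers=[D/A/C; E/B; F] holding=-
step 7 (unstack(C, A)): towers=[D/A; E/B; F] holding=C

towers=[D/A; E/B; F] holding=C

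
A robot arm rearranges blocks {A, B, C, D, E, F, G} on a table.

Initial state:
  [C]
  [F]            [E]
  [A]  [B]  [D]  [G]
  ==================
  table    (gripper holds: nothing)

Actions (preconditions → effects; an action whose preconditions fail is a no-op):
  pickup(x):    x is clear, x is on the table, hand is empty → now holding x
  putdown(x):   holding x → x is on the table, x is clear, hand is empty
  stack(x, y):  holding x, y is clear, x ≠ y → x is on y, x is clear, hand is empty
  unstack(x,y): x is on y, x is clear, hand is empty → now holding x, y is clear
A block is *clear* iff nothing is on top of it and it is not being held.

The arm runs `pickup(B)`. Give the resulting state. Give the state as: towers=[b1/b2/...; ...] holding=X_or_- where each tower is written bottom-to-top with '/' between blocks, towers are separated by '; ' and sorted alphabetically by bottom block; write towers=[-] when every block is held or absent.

before: towers=[A/F/C; B; D; G/E] holding=-
pre[pickup(B)]: clear(B) ✓, ontable(B) ✓, handempty ✓
all met → apply pickup(B)
after:  towers=[A/F/C; D; G/E] holding=B

towers=[A/F/C; D; G/E] holding=B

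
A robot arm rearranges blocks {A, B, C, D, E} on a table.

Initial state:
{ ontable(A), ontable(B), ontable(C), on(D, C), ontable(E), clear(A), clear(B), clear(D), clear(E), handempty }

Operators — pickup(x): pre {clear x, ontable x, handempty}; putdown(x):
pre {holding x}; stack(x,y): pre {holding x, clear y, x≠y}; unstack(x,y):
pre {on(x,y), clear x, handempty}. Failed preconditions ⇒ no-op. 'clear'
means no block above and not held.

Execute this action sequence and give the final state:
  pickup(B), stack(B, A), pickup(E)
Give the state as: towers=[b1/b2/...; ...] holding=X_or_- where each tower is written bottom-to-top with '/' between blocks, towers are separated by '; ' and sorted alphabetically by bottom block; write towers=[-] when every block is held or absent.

towers=[A/B; C/D] holding=E

step 1 (pickup(B)): towers=[A; C/D; E] holding=B
step 2 (stack(B, A)): towers=[A/B; C/D; E] holding=-
step 3 (pickup(E)): towers=[A/B; C/D] holding=E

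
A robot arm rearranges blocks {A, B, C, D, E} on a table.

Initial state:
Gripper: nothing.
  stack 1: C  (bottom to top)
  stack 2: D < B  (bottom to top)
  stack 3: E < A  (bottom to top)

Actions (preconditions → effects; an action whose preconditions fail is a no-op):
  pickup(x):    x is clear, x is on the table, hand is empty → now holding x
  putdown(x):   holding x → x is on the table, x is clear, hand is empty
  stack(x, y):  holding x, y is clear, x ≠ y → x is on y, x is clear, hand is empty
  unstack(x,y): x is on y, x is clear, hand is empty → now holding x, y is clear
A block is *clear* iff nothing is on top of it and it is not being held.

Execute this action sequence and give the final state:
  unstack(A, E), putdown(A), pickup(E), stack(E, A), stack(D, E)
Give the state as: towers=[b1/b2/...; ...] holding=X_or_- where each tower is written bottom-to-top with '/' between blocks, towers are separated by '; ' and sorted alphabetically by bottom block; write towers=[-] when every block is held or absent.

step 1 (unstack(A, E)): towers=[C; D/B; E] holding=A
step 2 (putdown(A)): towers=[A; C; D/B; E] holding=-
step 3 (pickup(E)): towers=[A; C; D/B] holding=E
step 4 (stack(E, A)): towers=[A/E; C; D/B] holding=-
step 5 (stack(D, E)) [no-op]: towers=[A/E; C; D/B] holding=-

towers=[A/E; C; D/B] holding=-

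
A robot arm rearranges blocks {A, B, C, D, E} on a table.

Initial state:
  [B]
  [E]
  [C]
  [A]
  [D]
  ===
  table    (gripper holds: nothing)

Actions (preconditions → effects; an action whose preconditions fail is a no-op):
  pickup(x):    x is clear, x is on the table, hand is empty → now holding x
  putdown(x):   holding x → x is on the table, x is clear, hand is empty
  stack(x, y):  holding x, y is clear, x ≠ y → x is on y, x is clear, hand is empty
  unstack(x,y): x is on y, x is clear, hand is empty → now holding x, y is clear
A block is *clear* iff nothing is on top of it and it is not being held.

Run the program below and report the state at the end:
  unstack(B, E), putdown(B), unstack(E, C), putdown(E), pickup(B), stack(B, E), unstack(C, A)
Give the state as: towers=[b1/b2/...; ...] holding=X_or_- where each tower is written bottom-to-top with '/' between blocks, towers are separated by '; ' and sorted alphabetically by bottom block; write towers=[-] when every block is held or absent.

towers=[D/A; E/B] holding=C

step 1 (unstack(B, E)): towers=[D/A/C/E] holding=B
step 2 (putdown(B)): towers=[B; D/A/C/E] holding=-
step 3 (unstack(E, C)): towers=[B; D/A/C] holding=E
step 4 (putdown(E)): towers=[B; D/A/C; E] holding=-
step 5 (pickup(B)): towers=[D/A/C; E] holding=B
step 6 (stack(B, E)): towers=[D/A/C; E/B] holding=-
step 7 (unstack(C, A)): towers=[D/A; E/B] holding=C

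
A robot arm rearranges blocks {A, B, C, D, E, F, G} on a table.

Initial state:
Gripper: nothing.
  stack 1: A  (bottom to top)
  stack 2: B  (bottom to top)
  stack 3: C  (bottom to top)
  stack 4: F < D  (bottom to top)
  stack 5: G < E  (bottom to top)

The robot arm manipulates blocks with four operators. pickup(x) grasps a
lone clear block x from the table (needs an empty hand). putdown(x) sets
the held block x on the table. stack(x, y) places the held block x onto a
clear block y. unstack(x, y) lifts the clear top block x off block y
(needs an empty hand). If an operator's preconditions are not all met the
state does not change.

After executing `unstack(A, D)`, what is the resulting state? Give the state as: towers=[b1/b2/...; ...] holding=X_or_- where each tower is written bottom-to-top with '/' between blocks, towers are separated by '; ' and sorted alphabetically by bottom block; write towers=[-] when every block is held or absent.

before: towers=[A; B; C; F/D; G/E] holding=-
pre[unstack(A, D)]: on(A,D) fail, clear(A) ok, handempty ok
on(A,D) unmet → unstack(A, D) is a no-op
after:  towers=[A; B; C; F/D; G/E] holding=-

towers=[A; B; C; F/D; G/E] holding=-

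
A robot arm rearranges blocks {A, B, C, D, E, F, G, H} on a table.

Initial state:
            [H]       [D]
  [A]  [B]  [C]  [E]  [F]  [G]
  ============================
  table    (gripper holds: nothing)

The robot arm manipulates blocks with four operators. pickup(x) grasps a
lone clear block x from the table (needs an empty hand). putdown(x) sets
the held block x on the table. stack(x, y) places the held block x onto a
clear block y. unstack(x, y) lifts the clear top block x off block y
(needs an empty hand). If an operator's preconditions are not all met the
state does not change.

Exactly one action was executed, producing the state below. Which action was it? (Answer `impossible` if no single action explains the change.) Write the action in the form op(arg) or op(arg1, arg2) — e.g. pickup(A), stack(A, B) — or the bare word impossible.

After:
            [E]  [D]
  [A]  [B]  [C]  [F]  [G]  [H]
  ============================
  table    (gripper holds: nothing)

impossible

target: towers=[A; B; C/E; F/D; G; H] holding=-
         pickup(G) → towers=[A; B; C/H; E; F/D] holding=G
         pickup(A) → towers=[B; C/H; E; F/D; G] holding=A
         pickup(E) → towers=[A; B; C/H; F/D; G] holding=E
     unstack(H, C) → towers=[A; B; C; E; F/D; G] holding=H
         pickup(B) → towers=[A; C/H; E; F/D; G] holding=B
     unstack(D, F) → towers=[A; B; C/H; E; F; G] holding=D
none of the 6 applicable actions match → impossible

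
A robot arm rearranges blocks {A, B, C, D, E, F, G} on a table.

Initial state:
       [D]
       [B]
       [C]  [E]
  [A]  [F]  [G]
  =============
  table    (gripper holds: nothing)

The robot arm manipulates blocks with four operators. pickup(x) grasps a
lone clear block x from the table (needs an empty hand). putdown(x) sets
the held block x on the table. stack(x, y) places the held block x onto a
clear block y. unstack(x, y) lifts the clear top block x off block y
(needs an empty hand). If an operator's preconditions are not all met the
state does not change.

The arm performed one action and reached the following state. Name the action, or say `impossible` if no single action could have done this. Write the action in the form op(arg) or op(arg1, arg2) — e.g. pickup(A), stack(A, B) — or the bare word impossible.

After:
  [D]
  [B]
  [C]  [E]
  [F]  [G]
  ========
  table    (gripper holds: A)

target: towers=[F/C/B/D; G/E] holding=A
     unstack(D, B) → towers=[A; F/C/B; G/E] holding=D
         pickup(A) → towers=[F/C/B/D; G/E] holding=A  ← match
     unstack(E, G) → towers=[A; F/C/B/D; G] holding=E

pickup(A)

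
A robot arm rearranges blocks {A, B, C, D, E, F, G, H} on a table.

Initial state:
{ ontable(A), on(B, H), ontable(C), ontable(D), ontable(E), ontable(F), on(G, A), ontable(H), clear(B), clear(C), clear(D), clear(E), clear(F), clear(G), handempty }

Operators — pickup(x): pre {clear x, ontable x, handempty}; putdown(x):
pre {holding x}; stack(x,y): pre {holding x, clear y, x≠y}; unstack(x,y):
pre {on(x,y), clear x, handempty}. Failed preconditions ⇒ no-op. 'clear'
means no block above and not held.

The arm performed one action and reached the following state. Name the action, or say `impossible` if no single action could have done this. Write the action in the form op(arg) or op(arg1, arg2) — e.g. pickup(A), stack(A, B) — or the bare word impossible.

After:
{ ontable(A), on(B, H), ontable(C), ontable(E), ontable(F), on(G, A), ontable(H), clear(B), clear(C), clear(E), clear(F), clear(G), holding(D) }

pickup(D)

target: towers=[A/G; C; E; F; H/B] holding=D
     unstack(G, A) → towers=[A; C; D; E; F; H/B] holding=G
         pickup(E) → towers=[A/G; C; D; F; H/B] holding=E
     unstack(B, H) → towers=[A/G; C; D; E; F; H] holding=B
         pickup(F) → towers=[A/G; C; D; E; H/B] holding=F
         pickup(D) → towers=[A/G; C; E; F; H/B] holding=D  ← match
         pickup(C) → towers=[A/G; D; E; F; H/B] holding=C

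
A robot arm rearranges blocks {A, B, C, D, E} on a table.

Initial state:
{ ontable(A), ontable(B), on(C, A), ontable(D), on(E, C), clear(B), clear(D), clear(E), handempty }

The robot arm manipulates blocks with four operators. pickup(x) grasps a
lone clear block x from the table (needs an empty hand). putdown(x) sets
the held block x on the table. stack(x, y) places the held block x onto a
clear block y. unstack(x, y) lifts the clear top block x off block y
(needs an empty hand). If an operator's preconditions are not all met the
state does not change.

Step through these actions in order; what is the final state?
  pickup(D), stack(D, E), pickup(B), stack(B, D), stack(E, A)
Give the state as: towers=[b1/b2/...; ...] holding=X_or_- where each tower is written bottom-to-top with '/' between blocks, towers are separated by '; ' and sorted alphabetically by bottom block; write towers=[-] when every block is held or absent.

step 1 (pickup(D)): towers=[A/C/E; B] holding=D
step 2 (stack(D, E)): towers=[A/C/E/D; B] holding=-
step 3 (pickup(B)): towers=[A/C/E/D] holding=B
step 4 (stack(B, D)): towers=[A/C/E/D/B] holding=-
step 5 (stack(E, A)) [no-op]: towers=[A/C/E/D/B] holding=-

towers=[A/C/E/D/B] holding=-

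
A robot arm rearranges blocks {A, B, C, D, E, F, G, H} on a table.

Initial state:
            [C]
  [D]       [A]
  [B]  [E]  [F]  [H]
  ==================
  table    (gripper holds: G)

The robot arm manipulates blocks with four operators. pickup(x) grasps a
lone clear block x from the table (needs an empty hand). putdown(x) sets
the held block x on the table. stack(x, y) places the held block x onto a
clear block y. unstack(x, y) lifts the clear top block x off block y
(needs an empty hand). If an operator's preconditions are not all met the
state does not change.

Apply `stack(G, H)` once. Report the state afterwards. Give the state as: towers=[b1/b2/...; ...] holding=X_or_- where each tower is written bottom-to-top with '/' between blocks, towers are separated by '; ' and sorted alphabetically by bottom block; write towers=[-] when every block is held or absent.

towers=[B/D; E; F/A/C; H/G] holding=-

before: towers=[B/D; E; F/A/C; H] holding=G
pre[stack(G, H)]: holding(G) yes, clear(H) yes, G≠H yes
all met → apply stack(G, H)
after:  towers=[B/D; E; F/A/C; H/G] holding=-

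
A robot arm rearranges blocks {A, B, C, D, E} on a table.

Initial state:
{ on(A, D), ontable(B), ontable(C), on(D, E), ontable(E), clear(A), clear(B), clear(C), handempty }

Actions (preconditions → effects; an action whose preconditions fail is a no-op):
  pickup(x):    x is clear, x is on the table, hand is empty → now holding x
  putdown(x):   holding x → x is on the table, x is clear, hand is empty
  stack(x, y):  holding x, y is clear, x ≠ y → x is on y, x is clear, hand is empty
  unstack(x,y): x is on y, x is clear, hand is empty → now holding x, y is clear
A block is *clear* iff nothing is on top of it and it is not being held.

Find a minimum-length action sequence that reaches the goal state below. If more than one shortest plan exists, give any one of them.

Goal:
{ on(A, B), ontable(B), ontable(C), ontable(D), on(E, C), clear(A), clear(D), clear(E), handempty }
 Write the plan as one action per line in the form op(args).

step 1 (unstack(A, D)): towers=[B; C; E/D] holding=A
step 2 (stack(A, B)): towers=[B/A; C; E/D] holding=-
step 3 (unstack(D, E)): towers=[B/A; C; E] holding=D
step 4 (putdown(D)): towers=[B/A; C; D; E] holding=-
step 5 (pickup(E)): towers=[B/A; C; D] holding=E
step 6 (stack(E, C)): towers=[B/A; C/E; D] holding=-
goal check: towers=[B/A; C/E; D] holding=- — reached (length 6, optimal by BFS)

unstack(A, D)
stack(A, B)
unstack(D, E)
putdown(D)
pickup(E)
stack(E, C)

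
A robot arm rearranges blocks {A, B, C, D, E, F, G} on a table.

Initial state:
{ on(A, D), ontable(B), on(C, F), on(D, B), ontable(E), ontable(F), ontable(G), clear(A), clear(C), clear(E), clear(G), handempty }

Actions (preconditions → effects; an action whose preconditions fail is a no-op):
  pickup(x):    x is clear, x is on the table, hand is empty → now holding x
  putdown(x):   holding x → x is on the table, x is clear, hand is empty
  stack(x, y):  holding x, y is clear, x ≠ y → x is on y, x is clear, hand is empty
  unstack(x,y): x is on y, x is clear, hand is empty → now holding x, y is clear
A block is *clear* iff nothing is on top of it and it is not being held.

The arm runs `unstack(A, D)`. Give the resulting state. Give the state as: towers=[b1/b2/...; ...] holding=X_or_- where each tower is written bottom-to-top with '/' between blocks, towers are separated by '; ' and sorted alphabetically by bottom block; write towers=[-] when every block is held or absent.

towers=[B/D; E; F/C; G] holding=A

before: towers=[B/D/A; E; F/C; G] holding=-
pre[unstack(A, D)]: on(A,D) ✓, clear(A) ✓, handempty ✓
all met → apply unstack(A, D)
after:  towers=[B/D; E; F/C; G] holding=A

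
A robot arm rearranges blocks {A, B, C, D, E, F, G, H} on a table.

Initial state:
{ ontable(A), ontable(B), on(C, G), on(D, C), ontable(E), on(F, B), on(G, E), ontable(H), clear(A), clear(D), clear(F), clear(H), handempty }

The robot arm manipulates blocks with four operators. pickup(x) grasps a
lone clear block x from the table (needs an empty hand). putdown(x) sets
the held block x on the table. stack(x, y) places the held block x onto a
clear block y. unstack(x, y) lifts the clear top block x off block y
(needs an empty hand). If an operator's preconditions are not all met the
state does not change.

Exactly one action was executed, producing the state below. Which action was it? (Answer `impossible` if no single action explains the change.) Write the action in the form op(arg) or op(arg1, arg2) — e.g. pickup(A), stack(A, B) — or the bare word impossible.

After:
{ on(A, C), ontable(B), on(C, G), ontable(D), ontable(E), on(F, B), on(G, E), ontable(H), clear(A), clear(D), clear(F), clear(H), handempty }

target: towers=[B/F; D; E/G/C/A; H] holding=-
         pickup(A) → towers=[B/F; E/G/C/D; H] holding=A
         pickup(H) → towers=[A; B/F; E/G/C/D] holding=H
     unstack(F, B) → towers=[A; B; E/G/C/D; H] holding=F
     unstack(D, C) → towers=[A; B/F; E/G/C; H] holding=D
none of the 4 applicable actions match → impossible

impossible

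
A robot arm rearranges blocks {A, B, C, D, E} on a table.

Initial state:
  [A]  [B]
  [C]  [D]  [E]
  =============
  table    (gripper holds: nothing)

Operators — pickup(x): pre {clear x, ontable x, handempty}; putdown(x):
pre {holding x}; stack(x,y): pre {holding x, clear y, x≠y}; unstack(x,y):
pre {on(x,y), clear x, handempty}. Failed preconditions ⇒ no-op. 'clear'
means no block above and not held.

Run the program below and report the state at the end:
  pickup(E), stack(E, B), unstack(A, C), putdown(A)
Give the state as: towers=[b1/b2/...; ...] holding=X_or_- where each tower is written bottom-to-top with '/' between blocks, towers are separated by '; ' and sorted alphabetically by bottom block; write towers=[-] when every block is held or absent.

step 1 (pickup(E)): towers=[C/A; D/B] holding=E
step 2 (stack(E, B)): towers=[C/A; D/B/E] holding=-
step 3 (unstack(A, C)): towers=[C; D/B/E] holding=A
step 4 (putdown(A)): towers=[A; C; D/B/E] holding=-

towers=[A; C; D/B/E] holding=-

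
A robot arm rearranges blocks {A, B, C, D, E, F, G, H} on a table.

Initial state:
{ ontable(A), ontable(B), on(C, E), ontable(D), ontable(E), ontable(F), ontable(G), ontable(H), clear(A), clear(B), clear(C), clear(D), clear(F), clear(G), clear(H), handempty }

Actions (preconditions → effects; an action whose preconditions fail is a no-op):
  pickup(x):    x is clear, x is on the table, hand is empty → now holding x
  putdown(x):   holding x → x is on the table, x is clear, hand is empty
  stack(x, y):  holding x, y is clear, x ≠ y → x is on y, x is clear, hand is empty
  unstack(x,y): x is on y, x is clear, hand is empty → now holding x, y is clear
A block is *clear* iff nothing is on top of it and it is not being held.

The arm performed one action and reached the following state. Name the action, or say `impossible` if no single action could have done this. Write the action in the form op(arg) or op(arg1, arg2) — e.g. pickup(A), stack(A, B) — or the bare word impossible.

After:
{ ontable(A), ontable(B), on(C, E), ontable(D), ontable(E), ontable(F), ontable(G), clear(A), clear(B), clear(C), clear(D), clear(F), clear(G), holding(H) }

target: towers=[A; B; D; E/C; F; G] holding=H
         pickup(G) → towers=[A; B; D; E/C; F; H] holding=G
         pickup(A) → towers=[B; D; E/C; F; G; H] holding=A
         pickup(H) → towers=[A; B; D; E/C; F; G] holding=H  ← match
         pickup(B) → towers=[A; D; E/C; F; G; H] holding=B
         pickup(F) → towers=[A; B; D; E/C; G; H] holding=F
         pickup(D) → towers=[A; B; E/C; F; G; H] holding=D
     unstack(C, E) → towers=[A; B; D; E; F; G; H] holding=C

pickup(H)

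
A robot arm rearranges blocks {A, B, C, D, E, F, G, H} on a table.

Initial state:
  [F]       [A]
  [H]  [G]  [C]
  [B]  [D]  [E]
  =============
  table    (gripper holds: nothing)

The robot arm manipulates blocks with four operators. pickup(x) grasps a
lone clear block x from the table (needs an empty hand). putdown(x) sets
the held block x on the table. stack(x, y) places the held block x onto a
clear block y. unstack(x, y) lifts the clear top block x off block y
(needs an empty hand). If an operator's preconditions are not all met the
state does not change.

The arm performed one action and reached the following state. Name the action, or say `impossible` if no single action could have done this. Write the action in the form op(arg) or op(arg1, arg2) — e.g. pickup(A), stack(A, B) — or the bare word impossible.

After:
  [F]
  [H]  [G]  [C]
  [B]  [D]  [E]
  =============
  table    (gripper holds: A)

target: towers=[B/H/F; D/G; E/C] holding=A
     unstack(G, D) → towers=[B/H/F; D; E/C/A] holding=G
     unstack(A, C) → towers=[B/H/F; D/G; E/C] holding=A  ← match
     unstack(F, H) → towers=[B/H; D/G; E/C/A] holding=F

unstack(A, C)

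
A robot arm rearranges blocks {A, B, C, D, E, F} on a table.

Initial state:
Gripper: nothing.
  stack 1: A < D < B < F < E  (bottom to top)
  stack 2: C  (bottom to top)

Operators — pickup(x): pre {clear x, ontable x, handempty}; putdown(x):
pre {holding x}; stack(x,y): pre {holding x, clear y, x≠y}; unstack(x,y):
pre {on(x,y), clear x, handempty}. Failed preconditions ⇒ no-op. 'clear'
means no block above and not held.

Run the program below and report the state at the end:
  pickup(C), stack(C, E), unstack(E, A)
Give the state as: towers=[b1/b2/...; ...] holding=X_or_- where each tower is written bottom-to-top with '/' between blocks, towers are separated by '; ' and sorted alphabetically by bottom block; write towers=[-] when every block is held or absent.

towers=[A/D/B/F/E/C] holding=-

step 1 (pickup(C)): towers=[A/D/B/F/E] holding=C
step 2 (stack(C, E)): towers=[A/D/B/F/E/C] holding=-
step 3 (unstack(E, A)) [no-op]: towers=[A/D/B/F/E/C] holding=-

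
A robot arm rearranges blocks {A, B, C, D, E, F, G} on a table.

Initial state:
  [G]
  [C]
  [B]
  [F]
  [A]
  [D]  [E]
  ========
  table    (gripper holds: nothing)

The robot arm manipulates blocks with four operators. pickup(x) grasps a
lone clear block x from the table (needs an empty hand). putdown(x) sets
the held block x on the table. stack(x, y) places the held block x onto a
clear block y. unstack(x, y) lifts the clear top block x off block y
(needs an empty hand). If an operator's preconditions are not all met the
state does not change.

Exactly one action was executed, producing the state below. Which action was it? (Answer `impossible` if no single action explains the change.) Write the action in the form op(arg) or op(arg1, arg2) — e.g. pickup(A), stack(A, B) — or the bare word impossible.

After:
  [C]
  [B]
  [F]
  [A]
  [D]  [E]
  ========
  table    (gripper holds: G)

unstack(G, C)

target: towers=[D/A/F/B/C; E] holding=G
     unstack(G, C) → towers=[D/A/F/B/C; E] holding=G  ← match
         pickup(E) → towers=[D/A/F/B/C/G] holding=E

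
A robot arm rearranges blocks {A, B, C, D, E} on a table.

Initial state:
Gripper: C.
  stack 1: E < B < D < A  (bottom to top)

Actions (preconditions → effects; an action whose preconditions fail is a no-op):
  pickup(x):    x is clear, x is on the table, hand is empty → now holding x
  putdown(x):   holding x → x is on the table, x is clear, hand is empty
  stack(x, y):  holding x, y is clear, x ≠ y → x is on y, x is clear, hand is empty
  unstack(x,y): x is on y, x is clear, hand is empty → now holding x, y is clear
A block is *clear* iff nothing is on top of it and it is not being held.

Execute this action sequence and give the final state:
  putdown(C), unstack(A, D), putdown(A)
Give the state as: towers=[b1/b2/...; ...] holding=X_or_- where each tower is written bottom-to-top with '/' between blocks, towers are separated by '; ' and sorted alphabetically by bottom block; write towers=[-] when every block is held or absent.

towers=[A; C; E/B/D] holding=-

step 1 (putdown(C)): towers=[C; E/B/D/A] holding=-
step 2 (unstack(A, D)): towers=[C; E/B/D] holding=A
step 3 (putdown(A)): towers=[A; C; E/B/D] holding=-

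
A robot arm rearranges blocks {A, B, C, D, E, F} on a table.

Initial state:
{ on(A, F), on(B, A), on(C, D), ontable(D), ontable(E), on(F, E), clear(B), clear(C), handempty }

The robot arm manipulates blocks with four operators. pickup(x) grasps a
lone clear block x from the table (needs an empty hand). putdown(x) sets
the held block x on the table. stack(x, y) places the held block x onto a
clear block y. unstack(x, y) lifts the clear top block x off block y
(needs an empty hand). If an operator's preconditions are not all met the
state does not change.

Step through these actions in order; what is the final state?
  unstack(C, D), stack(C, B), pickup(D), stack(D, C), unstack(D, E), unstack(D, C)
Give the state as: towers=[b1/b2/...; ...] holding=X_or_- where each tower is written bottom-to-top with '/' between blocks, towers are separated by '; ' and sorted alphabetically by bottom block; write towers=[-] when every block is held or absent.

step 1 (unstack(C, D)): towers=[D; E/F/A/B] holding=C
step 2 (stack(C, B)): towers=[D; E/F/A/B/C] holding=-
step 3 (pickup(D)): towers=[E/F/A/B/C] holding=D
step 4 (stack(D, C)): towers=[E/F/A/B/C/D] holding=-
step 5 (unstack(D, E)) [no-op]: towers=[E/F/A/B/C/D] holding=-
step 6 (unstack(D, C)): towers=[E/F/A/B/C] holding=D

towers=[E/F/A/B/C] holding=D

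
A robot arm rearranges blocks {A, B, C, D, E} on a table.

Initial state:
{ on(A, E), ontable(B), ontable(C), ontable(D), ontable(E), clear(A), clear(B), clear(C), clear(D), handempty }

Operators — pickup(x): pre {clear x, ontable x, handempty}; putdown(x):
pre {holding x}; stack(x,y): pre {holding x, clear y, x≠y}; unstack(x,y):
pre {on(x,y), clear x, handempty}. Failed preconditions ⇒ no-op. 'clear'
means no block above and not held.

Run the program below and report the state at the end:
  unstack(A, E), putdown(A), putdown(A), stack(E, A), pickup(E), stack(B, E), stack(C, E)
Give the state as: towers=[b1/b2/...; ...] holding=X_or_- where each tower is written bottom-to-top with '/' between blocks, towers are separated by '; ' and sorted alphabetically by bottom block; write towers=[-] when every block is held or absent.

towers=[A; B; C; D] holding=E

step 1 (unstack(A, E)): towers=[B; C; D; E] holding=A
step 2 (putdown(A)): towers=[A; B; C; D; E] holding=-
step 3 (putdown(A)) [no-op]: towers=[A; B; C; D; E] holding=-
step 4 (stack(E, A)) [no-op]: towers=[A; B; C; D; E] holding=-
step 5 (pickup(E)): towers=[A; B; C; D] holding=E
step 6 (stack(B, E)) [no-op]: towers=[A; B; C; D] holding=E
step 7 (stack(C, E)) [no-op]: towers=[A; B; C; D] holding=E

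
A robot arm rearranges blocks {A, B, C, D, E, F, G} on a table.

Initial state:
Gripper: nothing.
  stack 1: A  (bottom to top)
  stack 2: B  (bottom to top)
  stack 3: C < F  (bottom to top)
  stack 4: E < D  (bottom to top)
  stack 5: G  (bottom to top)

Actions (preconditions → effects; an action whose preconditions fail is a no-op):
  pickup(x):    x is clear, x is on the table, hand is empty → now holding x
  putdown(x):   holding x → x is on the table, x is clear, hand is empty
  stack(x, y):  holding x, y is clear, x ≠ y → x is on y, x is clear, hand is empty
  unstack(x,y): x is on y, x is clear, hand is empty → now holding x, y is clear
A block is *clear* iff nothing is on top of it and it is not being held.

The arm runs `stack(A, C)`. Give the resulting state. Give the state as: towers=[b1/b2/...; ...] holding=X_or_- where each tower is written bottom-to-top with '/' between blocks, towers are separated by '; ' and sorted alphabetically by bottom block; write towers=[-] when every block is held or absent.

towers=[A; B; C/F; E/D; G] holding=-

before: towers=[A; B; C/F; E/D; G] holding=-
pre[stack(A, C)]: holding(A) ✗, clear(C) ✗, A≠C ✓
holding(A), clear(C) unmet → stack(A, C) is a no-op
after:  towers=[A; B; C/F; E/D; G] holding=-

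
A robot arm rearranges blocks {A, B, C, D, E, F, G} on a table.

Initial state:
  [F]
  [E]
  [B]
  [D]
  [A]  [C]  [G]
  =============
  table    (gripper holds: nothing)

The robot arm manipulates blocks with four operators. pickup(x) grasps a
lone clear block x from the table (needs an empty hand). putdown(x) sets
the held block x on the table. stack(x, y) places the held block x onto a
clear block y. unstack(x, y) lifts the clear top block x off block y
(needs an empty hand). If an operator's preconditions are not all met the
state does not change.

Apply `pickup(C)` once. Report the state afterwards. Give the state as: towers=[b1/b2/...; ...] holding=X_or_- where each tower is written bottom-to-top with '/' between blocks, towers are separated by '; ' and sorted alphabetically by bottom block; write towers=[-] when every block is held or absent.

towers=[A/D/B/E/F; G] holding=C

before: towers=[A/D/B/E/F; C; G] holding=-
pre[pickup(C)]: clear(C) ok, ontable(C) ok, handempty ok
all met → apply pickup(C)
after:  towers=[A/D/B/E/F; G] holding=C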